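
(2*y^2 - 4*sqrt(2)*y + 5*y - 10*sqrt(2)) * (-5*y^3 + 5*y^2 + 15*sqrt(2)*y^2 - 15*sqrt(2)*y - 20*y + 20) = -10*y^5 - 15*y^4 + 50*sqrt(2)*y^4 - 135*y^3 + 75*sqrt(2)*y^3 - 240*y^2 - 45*sqrt(2)*y^2 + 120*sqrt(2)*y + 400*y - 200*sqrt(2)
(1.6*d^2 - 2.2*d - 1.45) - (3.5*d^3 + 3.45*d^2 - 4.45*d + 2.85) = -3.5*d^3 - 1.85*d^2 + 2.25*d - 4.3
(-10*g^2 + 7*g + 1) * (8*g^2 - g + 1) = -80*g^4 + 66*g^3 - 9*g^2 + 6*g + 1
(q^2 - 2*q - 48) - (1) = q^2 - 2*q - 49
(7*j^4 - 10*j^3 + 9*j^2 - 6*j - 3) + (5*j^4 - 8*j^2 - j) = 12*j^4 - 10*j^3 + j^2 - 7*j - 3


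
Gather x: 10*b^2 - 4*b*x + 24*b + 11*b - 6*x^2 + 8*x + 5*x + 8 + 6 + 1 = 10*b^2 + 35*b - 6*x^2 + x*(13 - 4*b) + 15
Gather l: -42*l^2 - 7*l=-42*l^2 - 7*l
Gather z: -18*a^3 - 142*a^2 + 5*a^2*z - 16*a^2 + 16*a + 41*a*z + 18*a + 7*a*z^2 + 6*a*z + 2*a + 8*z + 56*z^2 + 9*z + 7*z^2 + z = -18*a^3 - 158*a^2 + 36*a + z^2*(7*a + 63) + z*(5*a^2 + 47*a + 18)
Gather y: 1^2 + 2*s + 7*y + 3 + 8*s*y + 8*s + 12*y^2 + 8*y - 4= 10*s + 12*y^2 + y*(8*s + 15)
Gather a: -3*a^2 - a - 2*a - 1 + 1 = -3*a^2 - 3*a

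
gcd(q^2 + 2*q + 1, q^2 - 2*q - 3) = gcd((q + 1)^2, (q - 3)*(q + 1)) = q + 1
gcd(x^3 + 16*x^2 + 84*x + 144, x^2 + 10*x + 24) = x^2 + 10*x + 24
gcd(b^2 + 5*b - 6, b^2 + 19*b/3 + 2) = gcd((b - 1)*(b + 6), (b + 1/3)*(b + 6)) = b + 6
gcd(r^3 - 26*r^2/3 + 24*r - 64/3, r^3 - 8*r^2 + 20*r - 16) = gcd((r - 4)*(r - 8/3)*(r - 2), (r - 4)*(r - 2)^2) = r^2 - 6*r + 8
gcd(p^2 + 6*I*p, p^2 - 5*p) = p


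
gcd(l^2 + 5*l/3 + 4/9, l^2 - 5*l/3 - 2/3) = l + 1/3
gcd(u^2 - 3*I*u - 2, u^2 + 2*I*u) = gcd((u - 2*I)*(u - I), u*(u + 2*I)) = 1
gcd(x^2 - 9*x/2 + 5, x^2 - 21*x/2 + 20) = x - 5/2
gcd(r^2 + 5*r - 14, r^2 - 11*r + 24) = 1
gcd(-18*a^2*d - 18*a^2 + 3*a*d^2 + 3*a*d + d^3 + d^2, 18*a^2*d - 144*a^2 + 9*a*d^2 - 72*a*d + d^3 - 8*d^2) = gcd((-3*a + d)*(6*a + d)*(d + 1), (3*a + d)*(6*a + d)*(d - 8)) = 6*a + d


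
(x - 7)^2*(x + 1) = x^3 - 13*x^2 + 35*x + 49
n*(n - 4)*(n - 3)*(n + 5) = n^4 - 2*n^3 - 23*n^2 + 60*n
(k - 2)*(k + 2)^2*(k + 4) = k^4 + 6*k^3 + 4*k^2 - 24*k - 32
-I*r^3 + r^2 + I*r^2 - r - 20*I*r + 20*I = (r - 4*I)*(r + 5*I)*(-I*r + I)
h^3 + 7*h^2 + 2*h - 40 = (h - 2)*(h + 4)*(h + 5)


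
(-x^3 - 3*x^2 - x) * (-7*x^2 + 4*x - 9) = 7*x^5 + 17*x^4 + 4*x^3 + 23*x^2 + 9*x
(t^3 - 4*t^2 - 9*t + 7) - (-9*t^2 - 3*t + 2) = t^3 + 5*t^2 - 6*t + 5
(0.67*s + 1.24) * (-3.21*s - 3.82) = -2.1507*s^2 - 6.5398*s - 4.7368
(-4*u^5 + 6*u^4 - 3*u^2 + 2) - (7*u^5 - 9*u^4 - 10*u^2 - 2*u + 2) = -11*u^5 + 15*u^4 + 7*u^2 + 2*u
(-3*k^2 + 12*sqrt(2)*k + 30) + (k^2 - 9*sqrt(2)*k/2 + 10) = -2*k^2 + 15*sqrt(2)*k/2 + 40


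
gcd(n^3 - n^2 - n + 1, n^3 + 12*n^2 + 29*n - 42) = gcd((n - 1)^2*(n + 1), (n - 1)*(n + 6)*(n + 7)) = n - 1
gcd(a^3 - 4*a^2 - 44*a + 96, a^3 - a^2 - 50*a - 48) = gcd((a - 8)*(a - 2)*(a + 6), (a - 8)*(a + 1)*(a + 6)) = a^2 - 2*a - 48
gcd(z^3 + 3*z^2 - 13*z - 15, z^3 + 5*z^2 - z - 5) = z^2 + 6*z + 5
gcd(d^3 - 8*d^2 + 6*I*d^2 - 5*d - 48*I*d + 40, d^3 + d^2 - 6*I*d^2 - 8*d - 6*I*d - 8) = 1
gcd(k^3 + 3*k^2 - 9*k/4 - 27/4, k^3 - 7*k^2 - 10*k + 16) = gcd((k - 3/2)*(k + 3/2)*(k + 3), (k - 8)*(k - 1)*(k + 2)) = 1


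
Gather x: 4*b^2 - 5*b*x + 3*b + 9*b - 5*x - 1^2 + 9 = 4*b^2 + 12*b + x*(-5*b - 5) + 8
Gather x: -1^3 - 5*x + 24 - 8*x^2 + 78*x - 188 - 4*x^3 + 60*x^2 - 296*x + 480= -4*x^3 + 52*x^2 - 223*x + 315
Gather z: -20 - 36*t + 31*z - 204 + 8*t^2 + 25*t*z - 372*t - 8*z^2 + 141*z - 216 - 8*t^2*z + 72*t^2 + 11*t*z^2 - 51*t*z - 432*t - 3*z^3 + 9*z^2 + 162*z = 80*t^2 - 840*t - 3*z^3 + z^2*(11*t + 1) + z*(-8*t^2 - 26*t + 334) - 440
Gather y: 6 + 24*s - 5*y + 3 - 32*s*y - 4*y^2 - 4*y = 24*s - 4*y^2 + y*(-32*s - 9) + 9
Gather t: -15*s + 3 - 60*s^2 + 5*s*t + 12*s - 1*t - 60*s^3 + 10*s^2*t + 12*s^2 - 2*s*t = -60*s^3 - 48*s^2 - 3*s + t*(10*s^2 + 3*s - 1) + 3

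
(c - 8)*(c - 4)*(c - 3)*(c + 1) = c^4 - 14*c^3 + 53*c^2 - 28*c - 96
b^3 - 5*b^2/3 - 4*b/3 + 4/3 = (b - 2)*(b - 2/3)*(b + 1)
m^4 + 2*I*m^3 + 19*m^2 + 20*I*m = m*(m - 4*I)*(m + I)*(m + 5*I)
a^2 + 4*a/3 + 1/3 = (a + 1/3)*(a + 1)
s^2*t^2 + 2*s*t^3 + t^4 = t^2*(s + t)^2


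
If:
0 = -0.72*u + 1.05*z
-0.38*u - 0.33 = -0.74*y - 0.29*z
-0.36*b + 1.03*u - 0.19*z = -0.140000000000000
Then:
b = 3.64467592592593*z + 0.388888888888889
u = 1.45833333333333*z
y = 0.356981981981982*z + 0.445945945945946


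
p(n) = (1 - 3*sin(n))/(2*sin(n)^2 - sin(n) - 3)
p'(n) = (1 - 3*sin(n))*(-4*sin(n)*cos(n) + cos(n))/(2*sin(n)^2 - sin(n) - 3)^2 - 3*cos(n)/(2*sin(n)^2 - sin(n) - 3)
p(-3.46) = -0.02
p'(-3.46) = -0.91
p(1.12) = 0.75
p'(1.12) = 0.94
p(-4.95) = 0.92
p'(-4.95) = 0.64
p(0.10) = -0.23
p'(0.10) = 1.01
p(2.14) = 0.63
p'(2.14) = -1.00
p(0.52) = 0.16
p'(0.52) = 0.91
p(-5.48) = 0.43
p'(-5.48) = 0.99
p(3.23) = -0.44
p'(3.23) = -1.24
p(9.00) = 0.08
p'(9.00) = -0.90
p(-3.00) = -0.50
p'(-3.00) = -1.33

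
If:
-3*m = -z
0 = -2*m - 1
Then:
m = -1/2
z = -3/2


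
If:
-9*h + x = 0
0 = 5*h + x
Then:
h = 0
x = 0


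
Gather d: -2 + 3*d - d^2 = -d^2 + 3*d - 2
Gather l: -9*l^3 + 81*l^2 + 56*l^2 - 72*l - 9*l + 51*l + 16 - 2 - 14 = -9*l^3 + 137*l^2 - 30*l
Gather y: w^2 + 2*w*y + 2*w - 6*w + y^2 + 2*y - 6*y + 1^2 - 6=w^2 - 4*w + y^2 + y*(2*w - 4) - 5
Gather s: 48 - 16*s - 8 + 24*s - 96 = 8*s - 56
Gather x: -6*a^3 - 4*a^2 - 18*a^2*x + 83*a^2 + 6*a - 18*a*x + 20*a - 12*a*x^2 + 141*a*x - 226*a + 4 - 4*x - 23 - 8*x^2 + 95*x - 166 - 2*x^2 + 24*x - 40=-6*a^3 + 79*a^2 - 200*a + x^2*(-12*a - 10) + x*(-18*a^2 + 123*a + 115) - 225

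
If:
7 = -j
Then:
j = -7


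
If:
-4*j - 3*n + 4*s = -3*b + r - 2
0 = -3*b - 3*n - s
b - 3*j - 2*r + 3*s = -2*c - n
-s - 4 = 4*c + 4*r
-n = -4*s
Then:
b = -13*s/3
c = 1/13 - 899*s/156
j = 10/13 - 517*s/78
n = 4*s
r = 215*s/39 - 14/13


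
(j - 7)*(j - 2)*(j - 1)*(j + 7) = j^4 - 3*j^3 - 47*j^2 + 147*j - 98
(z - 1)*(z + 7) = z^2 + 6*z - 7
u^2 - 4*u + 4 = (u - 2)^2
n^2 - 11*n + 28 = (n - 7)*(n - 4)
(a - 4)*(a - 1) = a^2 - 5*a + 4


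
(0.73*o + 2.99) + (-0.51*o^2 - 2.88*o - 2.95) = -0.51*o^2 - 2.15*o + 0.04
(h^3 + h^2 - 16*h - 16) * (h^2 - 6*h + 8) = h^5 - 5*h^4 - 14*h^3 + 88*h^2 - 32*h - 128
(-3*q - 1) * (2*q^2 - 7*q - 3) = -6*q^3 + 19*q^2 + 16*q + 3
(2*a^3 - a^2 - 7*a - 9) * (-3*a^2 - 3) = -6*a^5 + 3*a^4 + 15*a^3 + 30*a^2 + 21*a + 27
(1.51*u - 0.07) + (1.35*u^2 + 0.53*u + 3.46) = 1.35*u^2 + 2.04*u + 3.39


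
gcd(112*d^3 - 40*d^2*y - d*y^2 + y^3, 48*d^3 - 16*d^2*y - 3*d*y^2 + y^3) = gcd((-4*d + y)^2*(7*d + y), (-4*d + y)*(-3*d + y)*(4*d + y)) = -4*d + y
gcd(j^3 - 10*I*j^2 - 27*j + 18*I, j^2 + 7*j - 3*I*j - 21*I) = j - 3*I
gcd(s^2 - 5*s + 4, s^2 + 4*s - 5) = s - 1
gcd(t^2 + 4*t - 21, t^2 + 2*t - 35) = t + 7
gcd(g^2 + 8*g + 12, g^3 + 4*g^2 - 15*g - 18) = g + 6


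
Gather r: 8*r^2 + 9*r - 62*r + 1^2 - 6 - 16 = 8*r^2 - 53*r - 21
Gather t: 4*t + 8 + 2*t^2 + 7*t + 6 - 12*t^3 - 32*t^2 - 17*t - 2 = -12*t^3 - 30*t^2 - 6*t + 12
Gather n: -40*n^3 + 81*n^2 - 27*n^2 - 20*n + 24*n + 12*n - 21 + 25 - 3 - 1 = -40*n^3 + 54*n^2 + 16*n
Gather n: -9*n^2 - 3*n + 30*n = -9*n^2 + 27*n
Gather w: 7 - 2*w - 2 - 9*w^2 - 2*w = -9*w^2 - 4*w + 5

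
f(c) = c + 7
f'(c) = 1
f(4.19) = 11.19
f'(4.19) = 1.00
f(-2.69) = 4.31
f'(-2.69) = 1.00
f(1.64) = 8.64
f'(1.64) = 1.00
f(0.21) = 7.21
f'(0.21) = 1.00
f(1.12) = 8.12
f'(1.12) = 1.00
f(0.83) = 7.83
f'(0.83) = 1.00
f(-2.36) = 4.64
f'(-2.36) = 1.00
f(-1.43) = 5.57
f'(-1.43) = 1.00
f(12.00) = 19.00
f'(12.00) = 1.00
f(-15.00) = -8.00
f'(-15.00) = 1.00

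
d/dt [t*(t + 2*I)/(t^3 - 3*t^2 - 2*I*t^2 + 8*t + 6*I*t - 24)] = (-t^2 + 12*I)/(t^4 + t^3*(-6 - 8*I) + t^2*(-7 + 48*I) + t*(96 - 72*I) - 144)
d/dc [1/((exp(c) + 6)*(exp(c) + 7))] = (-2*exp(c) - 13)*exp(c)/(exp(4*c) + 26*exp(3*c) + 253*exp(2*c) + 1092*exp(c) + 1764)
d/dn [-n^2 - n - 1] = -2*n - 1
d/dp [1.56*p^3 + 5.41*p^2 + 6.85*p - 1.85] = 4.68*p^2 + 10.82*p + 6.85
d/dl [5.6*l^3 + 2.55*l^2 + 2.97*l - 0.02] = 16.8*l^2 + 5.1*l + 2.97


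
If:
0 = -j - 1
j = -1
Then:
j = -1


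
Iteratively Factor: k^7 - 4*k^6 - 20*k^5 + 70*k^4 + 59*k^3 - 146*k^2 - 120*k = (k - 5)*(k^6 + k^5 - 15*k^4 - 5*k^3 + 34*k^2 + 24*k) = (k - 5)*(k - 2)*(k^5 + 3*k^4 - 9*k^3 - 23*k^2 - 12*k) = (k - 5)*(k - 2)*(k + 4)*(k^4 - k^3 - 5*k^2 - 3*k) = k*(k - 5)*(k - 2)*(k + 4)*(k^3 - k^2 - 5*k - 3) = k*(k - 5)*(k - 2)*(k + 1)*(k + 4)*(k^2 - 2*k - 3) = k*(k - 5)*(k - 3)*(k - 2)*(k + 1)*(k + 4)*(k + 1)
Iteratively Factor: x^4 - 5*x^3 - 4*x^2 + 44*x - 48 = (x - 4)*(x^3 - x^2 - 8*x + 12) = (x - 4)*(x - 2)*(x^2 + x - 6) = (x - 4)*(x - 2)^2*(x + 3)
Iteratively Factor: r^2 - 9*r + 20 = (r - 4)*(r - 5)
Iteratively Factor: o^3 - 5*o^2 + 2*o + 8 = (o - 2)*(o^2 - 3*o - 4) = (o - 2)*(o + 1)*(o - 4)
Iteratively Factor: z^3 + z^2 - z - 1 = (z - 1)*(z^2 + 2*z + 1) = (z - 1)*(z + 1)*(z + 1)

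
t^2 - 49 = (t - 7)*(t + 7)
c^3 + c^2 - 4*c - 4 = (c - 2)*(c + 1)*(c + 2)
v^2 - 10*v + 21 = (v - 7)*(v - 3)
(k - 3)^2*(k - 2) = k^3 - 8*k^2 + 21*k - 18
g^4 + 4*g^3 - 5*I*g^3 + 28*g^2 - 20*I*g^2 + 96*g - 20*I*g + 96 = (g + 2)^2*(g - 8*I)*(g + 3*I)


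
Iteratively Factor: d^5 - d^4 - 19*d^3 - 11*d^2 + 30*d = (d + 3)*(d^4 - 4*d^3 - 7*d^2 + 10*d) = (d - 1)*(d + 3)*(d^3 - 3*d^2 - 10*d) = d*(d - 1)*(d + 3)*(d^2 - 3*d - 10) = d*(d - 1)*(d + 2)*(d + 3)*(d - 5)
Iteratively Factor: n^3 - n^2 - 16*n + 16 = (n - 1)*(n^2 - 16) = (n - 1)*(n + 4)*(n - 4)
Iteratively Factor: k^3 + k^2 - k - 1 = (k - 1)*(k^2 + 2*k + 1) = (k - 1)*(k + 1)*(k + 1)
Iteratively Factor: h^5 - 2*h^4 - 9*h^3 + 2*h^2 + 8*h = (h - 1)*(h^4 - h^3 - 10*h^2 - 8*h) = (h - 1)*(h + 1)*(h^3 - 2*h^2 - 8*h) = (h - 1)*(h + 1)*(h + 2)*(h^2 - 4*h) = (h - 4)*(h - 1)*(h + 1)*(h + 2)*(h)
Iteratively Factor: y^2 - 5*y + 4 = (y - 1)*(y - 4)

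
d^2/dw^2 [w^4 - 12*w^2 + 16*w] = 12*w^2 - 24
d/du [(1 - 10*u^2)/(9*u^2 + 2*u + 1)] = 2*(-10*u^2 - 19*u - 1)/(81*u^4 + 36*u^3 + 22*u^2 + 4*u + 1)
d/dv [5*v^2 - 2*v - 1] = 10*v - 2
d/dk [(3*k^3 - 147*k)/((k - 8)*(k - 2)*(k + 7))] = 3*(-3*k^2 + 32*k - 112)/(k^4 - 20*k^3 + 132*k^2 - 320*k + 256)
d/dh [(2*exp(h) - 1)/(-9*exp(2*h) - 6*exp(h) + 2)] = (18*exp(2*h) - 18*exp(h) - 2)*exp(h)/(81*exp(4*h) + 108*exp(3*h) - 24*exp(h) + 4)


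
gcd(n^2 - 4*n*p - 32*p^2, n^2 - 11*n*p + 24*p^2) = -n + 8*p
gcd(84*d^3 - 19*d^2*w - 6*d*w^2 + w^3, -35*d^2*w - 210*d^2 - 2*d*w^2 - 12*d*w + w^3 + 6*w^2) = -7*d + w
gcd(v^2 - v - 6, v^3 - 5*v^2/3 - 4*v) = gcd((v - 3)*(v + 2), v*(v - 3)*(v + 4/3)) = v - 3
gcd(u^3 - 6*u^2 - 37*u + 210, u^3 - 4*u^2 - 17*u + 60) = u - 5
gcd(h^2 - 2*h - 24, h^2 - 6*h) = h - 6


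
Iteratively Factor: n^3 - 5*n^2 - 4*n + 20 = (n - 5)*(n^2 - 4) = (n - 5)*(n + 2)*(n - 2)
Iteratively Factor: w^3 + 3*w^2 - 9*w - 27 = (w + 3)*(w^2 - 9) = (w + 3)^2*(w - 3)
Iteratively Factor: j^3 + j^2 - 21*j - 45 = (j + 3)*(j^2 - 2*j - 15) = (j + 3)^2*(j - 5)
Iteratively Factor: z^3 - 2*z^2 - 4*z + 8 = (z + 2)*(z^2 - 4*z + 4) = (z - 2)*(z + 2)*(z - 2)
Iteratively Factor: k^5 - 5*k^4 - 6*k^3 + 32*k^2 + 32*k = (k + 2)*(k^4 - 7*k^3 + 8*k^2 + 16*k) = (k - 4)*(k + 2)*(k^3 - 3*k^2 - 4*k) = k*(k - 4)*(k + 2)*(k^2 - 3*k - 4) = k*(k - 4)*(k + 1)*(k + 2)*(k - 4)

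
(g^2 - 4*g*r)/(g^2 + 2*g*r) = (g - 4*r)/(g + 2*r)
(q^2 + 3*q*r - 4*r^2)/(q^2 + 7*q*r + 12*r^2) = (q - r)/(q + 3*r)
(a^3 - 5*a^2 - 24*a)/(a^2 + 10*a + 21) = a*(a - 8)/(a + 7)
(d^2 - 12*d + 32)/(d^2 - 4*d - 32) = (d - 4)/(d + 4)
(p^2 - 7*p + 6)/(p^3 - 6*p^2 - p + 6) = 1/(p + 1)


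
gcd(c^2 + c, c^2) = c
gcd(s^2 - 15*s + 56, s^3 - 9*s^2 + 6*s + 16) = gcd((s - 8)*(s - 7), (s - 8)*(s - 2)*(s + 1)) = s - 8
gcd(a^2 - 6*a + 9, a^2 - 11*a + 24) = a - 3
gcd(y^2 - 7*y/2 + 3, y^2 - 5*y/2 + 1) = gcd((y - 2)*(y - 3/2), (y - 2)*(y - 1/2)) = y - 2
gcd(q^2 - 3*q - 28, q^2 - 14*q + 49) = q - 7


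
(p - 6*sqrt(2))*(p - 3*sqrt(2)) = p^2 - 9*sqrt(2)*p + 36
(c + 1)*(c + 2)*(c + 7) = c^3 + 10*c^2 + 23*c + 14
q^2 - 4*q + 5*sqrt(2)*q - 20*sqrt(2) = (q - 4)*(q + 5*sqrt(2))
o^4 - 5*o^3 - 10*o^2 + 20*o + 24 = (o - 6)*(o - 2)*(o + 1)*(o + 2)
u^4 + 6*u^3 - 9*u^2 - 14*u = u*(u - 2)*(u + 1)*(u + 7)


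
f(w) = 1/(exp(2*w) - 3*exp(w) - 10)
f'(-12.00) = 0.00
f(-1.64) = -0.09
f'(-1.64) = 0.00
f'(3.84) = -0.00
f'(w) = (-2*exp(2*w) + 3*exp(w))/(exp(2*w) - 3*exp(w) - 10)^2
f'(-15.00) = 0.00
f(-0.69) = -0.09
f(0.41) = -0.08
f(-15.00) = -0.10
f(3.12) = 0.00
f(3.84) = 0.00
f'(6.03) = -0.00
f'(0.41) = -0.00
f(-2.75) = -0.10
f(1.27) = -0.12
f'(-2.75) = 0.00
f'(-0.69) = 0.01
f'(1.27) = -0.23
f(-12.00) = -0.10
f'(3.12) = -0.01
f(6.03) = 0.00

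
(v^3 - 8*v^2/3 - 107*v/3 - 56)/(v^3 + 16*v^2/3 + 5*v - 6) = (3*v^2 - 17*v - 56)/(3*v^2 + 7*v - 6)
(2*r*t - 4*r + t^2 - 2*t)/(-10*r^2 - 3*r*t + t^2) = (2 - t)/(5*r - t)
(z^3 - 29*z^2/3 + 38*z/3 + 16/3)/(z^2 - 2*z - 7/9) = 3*(z^2 - 10*z + 16)/(3*z - 7)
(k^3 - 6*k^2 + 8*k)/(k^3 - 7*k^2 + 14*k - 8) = k/(k - 1)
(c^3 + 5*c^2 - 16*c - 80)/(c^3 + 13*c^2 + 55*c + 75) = (c^2 - 16)/(c^2 + 8*c + 15)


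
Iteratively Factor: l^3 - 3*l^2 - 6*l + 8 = (l - 4)*(l^2 + l - 2) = (l - 4)*(l + 2)*(l - 1)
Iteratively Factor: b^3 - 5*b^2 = (b - 5)*(b^2) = b*(b - 5)*(b)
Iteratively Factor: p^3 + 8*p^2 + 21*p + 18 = (p + 2)*(p^2 + 6*p + 9) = (p + 2)*(p + 3)*(p + 3)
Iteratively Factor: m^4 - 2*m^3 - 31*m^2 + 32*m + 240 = (m - 5)*(m^3 + 3*m^2 - 16*m - 48) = (m - 5)*(m + 3)*(m^2 - 16) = (m - 5)*(m - 4)*(m + 3)*(m + 4)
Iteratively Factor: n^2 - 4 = (n - 2)*(n + 2)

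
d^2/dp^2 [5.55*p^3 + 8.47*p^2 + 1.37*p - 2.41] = 33.3*p + 16.94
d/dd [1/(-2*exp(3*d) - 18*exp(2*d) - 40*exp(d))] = (3*exp(2*d) + 18*exp(d) + 20)*exp(-d)/(2*(exp(2*d) + 9*exp(d) + 20)^2)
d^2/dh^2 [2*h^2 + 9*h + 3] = 4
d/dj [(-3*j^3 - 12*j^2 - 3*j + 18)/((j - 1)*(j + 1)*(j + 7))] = 3*(-3*j^2 - 2*j + 13)/(j^4 + 16*j^3 + 78*j^2 + 112*j + 49)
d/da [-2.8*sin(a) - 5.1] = -2.8*cos(a)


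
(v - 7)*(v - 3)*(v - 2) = v^3 - 12*v^2 + 41*v - 42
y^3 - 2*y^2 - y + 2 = (y - 2)*(y - 1)*(y + 1)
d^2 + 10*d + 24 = (d + 4)*(d + 6)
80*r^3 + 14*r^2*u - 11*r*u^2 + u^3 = (-8*r + u)*(-5*r + u)*(2*r + u)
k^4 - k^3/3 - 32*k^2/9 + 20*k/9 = k*(k - 5/3)*(k - 2/3)*(k + 2)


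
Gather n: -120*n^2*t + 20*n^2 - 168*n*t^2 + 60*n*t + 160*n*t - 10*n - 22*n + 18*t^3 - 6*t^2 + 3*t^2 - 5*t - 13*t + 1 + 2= n^2*(20 - 120*t) + n*(-168*t^2 + 220*t - 32) + 18*t^3 - 3*t^2 - 18*t + 3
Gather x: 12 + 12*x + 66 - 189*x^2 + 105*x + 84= -189*x^2 + 117*x + 162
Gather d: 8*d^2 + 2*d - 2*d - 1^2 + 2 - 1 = 8*d^2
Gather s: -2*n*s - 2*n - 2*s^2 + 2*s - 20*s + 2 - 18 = -2*n - 2*s^2 + s*(-2*n - 18) - 16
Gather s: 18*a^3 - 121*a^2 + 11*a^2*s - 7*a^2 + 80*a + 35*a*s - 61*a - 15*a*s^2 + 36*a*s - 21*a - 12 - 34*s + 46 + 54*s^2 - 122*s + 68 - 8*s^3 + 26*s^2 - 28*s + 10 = 18*a^3 - 128*a^2 - 2*a - 8*s^3 + s^2*(80 - 15*a) + s*(11*a^2 + 71*a - 184) + 112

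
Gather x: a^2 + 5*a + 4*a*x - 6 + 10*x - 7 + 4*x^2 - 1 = a^2 + 5*a + 4*x^2 + x*(4*a + 10) - 14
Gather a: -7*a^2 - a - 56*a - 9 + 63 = -7*a^2 - 57*a + 54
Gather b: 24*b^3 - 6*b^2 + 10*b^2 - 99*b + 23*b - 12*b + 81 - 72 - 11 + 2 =24*b^3 + 4*b^2 - 88*b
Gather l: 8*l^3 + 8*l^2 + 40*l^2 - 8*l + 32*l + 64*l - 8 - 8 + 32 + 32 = 8*l^3 + 48*l^2 + 88*l + 48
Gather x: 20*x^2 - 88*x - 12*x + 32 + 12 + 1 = 20*x^2 - 100*x + 45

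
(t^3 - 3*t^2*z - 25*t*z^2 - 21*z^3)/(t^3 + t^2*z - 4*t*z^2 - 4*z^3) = (-t^2 + 4*t*z + 21*z^2)/(-t^2 + 4*z^2)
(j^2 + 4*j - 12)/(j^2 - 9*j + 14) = (j + 6)/(j - 7)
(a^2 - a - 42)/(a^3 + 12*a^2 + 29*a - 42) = (a - 7)/(a^2 + 6*a - 7)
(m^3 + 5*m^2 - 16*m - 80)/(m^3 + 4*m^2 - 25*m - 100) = (m - 4)/(m - 5)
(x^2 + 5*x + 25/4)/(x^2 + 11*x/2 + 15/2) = (x + 5/2)/(x + 3)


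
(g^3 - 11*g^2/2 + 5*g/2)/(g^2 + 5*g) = (2*g^2 - 11*g + 5)/(2*(g + 5))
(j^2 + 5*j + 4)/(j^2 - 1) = (j + 4)/(j - 1)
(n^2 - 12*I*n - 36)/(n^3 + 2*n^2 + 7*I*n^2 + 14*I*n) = (n^2 - 12*I*n - 36)/(n*(n^2 + n*(2 + 7*I) + 14*I))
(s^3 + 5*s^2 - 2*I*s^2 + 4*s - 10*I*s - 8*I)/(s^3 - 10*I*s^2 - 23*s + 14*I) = (s^2 + 5*s + 4)/(s^2 - 8*I*s - 7)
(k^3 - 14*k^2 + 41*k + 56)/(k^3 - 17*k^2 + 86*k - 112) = (k + 1)/(k - 2)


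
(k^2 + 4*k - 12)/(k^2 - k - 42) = (k - 2)/(k - 7)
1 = 1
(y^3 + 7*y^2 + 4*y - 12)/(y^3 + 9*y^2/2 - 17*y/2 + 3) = 2*(y + 2)/(2*y - 1)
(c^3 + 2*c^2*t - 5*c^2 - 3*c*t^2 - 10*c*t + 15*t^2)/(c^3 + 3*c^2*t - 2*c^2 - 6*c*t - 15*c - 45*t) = (c - t)/(c + 3)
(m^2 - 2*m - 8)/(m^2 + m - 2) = (m - 4)/(m - 1)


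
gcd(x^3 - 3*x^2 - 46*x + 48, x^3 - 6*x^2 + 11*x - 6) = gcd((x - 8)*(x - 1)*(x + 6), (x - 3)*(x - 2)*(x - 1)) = x - 1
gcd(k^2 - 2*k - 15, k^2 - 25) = k - 5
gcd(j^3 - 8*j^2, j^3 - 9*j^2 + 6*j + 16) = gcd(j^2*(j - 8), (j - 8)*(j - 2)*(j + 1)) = j - 8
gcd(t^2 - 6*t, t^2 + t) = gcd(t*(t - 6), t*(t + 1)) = t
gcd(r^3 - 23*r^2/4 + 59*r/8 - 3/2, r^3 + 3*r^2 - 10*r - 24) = 1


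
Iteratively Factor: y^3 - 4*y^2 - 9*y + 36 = (y + 3)*(y^2 - 7*y + 12) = (y - 3)*(y + 3)*(y - 4)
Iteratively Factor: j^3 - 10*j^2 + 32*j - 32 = (j - 2)*(j^2 - 8*j + 16) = (j - 4)*(j - 2)*(j - 4)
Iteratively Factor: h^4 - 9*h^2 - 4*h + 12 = (h + 2)*(h^3 - 2*h^2 - 5*h + 6) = (h - 1)*(h + 2)*(h^2 - h - 6) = (h - 1)*(h + 2)^2*(h - 3)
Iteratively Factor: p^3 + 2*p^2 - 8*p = (p - 2)*(p^2 + 4*p) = (p - 2)*(p + 4)*(p)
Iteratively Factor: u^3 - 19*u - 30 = (u + 3)*(u^2 - 3*u - 10) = (u - 5)*(u + 3)*(u + 2)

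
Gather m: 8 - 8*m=8 - 8*m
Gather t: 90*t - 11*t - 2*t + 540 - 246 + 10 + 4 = 77*t + 308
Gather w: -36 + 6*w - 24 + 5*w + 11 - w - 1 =10*w - 50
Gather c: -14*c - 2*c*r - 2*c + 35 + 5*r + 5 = c*(-2*r - 16) + 5*r + 40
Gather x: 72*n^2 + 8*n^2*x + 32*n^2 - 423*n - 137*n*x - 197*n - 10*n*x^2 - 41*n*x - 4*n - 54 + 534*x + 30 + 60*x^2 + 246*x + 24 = 104*n^2 - 624*n + x^2*(60 - 10*n) + x*(8*n^2 - 178*n + 780)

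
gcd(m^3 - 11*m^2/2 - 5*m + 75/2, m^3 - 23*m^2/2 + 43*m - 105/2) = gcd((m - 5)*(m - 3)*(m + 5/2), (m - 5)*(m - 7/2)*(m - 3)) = m^2 - 8*m + 15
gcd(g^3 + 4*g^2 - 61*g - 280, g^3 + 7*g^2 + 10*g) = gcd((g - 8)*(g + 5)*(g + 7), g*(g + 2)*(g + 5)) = g + 5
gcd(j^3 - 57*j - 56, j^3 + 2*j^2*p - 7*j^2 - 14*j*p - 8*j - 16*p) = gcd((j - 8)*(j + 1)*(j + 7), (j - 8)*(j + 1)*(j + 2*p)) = j^2 - 7*j - 8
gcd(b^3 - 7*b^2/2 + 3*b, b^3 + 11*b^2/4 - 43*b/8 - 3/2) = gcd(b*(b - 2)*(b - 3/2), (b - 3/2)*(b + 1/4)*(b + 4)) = b - 3/2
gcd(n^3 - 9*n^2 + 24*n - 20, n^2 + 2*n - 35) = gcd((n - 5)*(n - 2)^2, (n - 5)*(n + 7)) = n - 5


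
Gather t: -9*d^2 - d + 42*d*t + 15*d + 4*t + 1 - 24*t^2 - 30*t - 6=-9*d^2 + 14*d - 24*t^2 + t*(42*d - 26) - 5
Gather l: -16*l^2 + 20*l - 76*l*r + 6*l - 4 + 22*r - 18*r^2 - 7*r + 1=-16*l^2 + l*(26 - 76*r) - 18*r^2 + 15*r - 3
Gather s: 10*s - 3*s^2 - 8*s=-3*s^2 + 2*s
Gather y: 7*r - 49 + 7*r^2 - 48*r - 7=7*r^2 - 41*r - 56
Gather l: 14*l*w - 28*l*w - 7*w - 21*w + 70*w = -14*l*w + 42*w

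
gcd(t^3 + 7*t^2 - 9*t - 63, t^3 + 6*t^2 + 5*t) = 1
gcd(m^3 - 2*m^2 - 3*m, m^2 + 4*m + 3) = m + 1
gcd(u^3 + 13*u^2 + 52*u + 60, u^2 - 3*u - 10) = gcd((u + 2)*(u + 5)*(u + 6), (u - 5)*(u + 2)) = u + 2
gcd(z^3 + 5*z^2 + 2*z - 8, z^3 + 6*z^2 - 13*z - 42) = z + 2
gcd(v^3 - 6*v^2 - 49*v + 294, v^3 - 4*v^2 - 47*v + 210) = v^2 + v - 42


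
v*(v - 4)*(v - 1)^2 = v^4 - 6*v^3 + 9*v^2 - 4*v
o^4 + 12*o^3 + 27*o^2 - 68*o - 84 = (o - 2)*(o + 1)*(o + 6)*(o + 7)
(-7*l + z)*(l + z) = -7*l^2 - 6*l*z + z^2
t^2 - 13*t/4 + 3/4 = (t - 3)*(t - 1/4)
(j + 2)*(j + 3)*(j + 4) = j^3 + 9*j^2 + 26*j + 24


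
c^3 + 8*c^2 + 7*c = c*(c + 1)*(c + 7)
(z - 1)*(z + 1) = z^2 - 1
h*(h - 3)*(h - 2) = h^3 - 5*h^2 + 6*h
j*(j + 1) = j^2 + j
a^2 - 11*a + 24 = (a - 8)*(a - 3)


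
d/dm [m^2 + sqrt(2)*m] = 2*m + sqrt(2)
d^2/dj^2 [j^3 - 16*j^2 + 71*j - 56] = 6*j - 32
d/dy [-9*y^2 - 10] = -18*y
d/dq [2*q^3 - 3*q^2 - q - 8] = 6*q^2 - 6*q - 1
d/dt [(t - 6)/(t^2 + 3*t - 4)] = (-t^2 + 12*t + 14)/(t^4 + 6*t^3 + t^2 - 24*t + 16)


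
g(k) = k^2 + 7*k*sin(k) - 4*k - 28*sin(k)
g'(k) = 7*k*cos(k) + 2*k + 7*sin(k) - 28*cos(k) - 4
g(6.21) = 12.59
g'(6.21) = 23.34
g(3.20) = -2.23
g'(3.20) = 7.58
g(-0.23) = 7.72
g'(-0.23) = -34.89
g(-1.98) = 50.24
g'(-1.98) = 2.27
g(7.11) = 38.13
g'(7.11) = 30.11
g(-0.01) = 0.32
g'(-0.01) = -32.16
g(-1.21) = 40.43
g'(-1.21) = -25.84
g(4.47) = -1.09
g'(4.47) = -2.65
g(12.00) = 65.95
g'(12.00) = 63.50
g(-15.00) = 371.49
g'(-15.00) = 62.49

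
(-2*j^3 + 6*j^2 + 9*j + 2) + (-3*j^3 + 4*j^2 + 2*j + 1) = -5*j^3 + 10*j^2 + 11*j + 3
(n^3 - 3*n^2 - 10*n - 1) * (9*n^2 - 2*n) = 9*n^5 - 29*n^4 - 84*n^3 + 11*n^2 + 2*n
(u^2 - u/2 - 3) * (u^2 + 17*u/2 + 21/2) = u^4 + 8*u^3 + 13*u^2/4 - 123*u/4 - 63/2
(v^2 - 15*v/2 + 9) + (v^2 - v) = 2*v^2 - 17*v/2 + 9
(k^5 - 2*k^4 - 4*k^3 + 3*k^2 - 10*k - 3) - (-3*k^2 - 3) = k^5 - 2*k^4 - 4*k^3 + 6*k^2 - 10*k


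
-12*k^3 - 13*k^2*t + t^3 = (-4*k + t)*(k + t)*(3*k + t)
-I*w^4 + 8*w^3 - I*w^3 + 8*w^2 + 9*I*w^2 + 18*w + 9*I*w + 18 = (w - I)*(w + 3*I)*(w + 6*I)*(-I*w - I)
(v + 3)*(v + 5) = v^2 + 8*v + 15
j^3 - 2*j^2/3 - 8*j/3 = j*(j - 2)*(j + 4/3)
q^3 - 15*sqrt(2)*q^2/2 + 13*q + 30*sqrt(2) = (q - 6*sqrt(2))*(q - 5*sqrt(2)/2)*(q + sqrt(2))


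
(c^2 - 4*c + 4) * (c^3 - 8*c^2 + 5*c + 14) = c^5 - 12*c^4 + 41*c^3 - 38*c^2 - 36*c + 56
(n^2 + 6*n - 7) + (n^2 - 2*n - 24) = 2*n^2 + 4*n - 31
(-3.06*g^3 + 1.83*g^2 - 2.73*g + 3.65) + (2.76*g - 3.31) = -3.06*g^3 + 1.83*g^2 + 0.0299999999999998*g + 0.34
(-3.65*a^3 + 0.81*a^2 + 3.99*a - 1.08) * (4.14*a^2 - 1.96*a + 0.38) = -15.111*a^5 + 10.5074*a^4 + 13.544*a^3 - 11.9838*a^2 + 3.633*a - 0.4104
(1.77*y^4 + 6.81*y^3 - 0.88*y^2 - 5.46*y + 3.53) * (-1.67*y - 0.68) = -2.9559*y^5 - 12.5763*y^4 - 3.1612*y^3 + 9.7166*y^2 - 2.1823*y - 2.4004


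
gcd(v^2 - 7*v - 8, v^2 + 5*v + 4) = v + 1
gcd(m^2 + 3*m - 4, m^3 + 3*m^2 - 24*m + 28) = 1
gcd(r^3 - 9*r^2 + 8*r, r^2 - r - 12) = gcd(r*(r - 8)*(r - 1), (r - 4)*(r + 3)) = 1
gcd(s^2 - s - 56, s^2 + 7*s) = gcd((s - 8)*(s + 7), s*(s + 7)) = s + 7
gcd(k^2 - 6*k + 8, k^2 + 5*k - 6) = 1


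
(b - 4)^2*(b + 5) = b^3 - 3*b^2 - 24*b + 80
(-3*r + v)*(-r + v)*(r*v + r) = 3*r^3*v + 3*r^3 - 4*r^2*v^2 - 4*r^2*v + r*v^3 + r*v^2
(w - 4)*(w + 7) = w^2 + 3*w - 28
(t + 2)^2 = t^2 + 4*t + 4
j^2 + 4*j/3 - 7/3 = (j - 1)*(j + 7/3)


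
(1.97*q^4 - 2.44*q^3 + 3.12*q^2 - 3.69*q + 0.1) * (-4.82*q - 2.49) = -9.4954*q^5 + 6.8555*q^4 - 8.9628*q^3 + 10.017*q^2 + 8.7061*q - 0.249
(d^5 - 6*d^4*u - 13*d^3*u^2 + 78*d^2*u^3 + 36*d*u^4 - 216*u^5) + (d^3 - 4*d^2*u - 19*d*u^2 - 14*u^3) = d^5 - 6*d^4*u - 13*d^3*u^2 + d^3 + 78*d^2*u^3 - 4*d^2*u + 36*d*u^4 - 19*d*u^2 - 216*u^5 - 14*u^3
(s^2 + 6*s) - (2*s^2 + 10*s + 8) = -s^2 - 4*s - 8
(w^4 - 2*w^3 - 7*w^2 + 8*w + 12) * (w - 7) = w^5 - 9*w^4 + 7*w^3 + 57*w^2 - 44*w - 84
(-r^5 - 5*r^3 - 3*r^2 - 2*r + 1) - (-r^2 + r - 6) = -r^5 - 5*r^3 - 2*r^2 - 3*r + 7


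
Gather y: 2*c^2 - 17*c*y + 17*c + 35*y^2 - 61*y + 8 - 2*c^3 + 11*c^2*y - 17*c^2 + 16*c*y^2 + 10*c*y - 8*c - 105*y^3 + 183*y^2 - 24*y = -2*c^3 - 15*c^2 + 9*c - 105*y^3 + y^2*(16*c + 218) + y*(11*c^2 - 7*c - 85) + 8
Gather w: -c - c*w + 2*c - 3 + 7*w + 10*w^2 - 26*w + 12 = c + 10*w^2 + w*(-c - 19) + 9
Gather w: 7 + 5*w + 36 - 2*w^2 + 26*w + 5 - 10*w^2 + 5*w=-12*w^2 + 36*w + 48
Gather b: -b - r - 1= -b - r - 1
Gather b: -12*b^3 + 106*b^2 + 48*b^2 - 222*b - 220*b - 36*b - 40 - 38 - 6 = -12*b^3 + 154*b^2 - 478*b - 84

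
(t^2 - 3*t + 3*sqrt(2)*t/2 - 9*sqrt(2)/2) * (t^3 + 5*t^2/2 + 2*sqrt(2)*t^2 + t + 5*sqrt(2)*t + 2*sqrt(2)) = t^5 - t^4/2 + 7*sqrt(2)*t^4/2 - 7*sqrt(2)*t^3/4 - t^3/2 - 91*sqrt(2)*t^2/4 - 6*t^2 - 39*t - 21*sqrt(2)*t/2 - 18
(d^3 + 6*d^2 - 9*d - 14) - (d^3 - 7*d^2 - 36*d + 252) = 13*d^2 + 27*d - 266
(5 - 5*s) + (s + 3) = 8 - 4*s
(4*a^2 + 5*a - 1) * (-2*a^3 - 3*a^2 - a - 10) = -8*a^5 - 22*a^4 - 17*a^3 - 42*a^2 - 49*a + 10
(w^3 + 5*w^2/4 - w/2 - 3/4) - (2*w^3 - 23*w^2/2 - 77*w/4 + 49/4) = -w^3 + 51*w^2/4 + 75*w/4 - 13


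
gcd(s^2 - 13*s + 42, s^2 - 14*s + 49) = s - 7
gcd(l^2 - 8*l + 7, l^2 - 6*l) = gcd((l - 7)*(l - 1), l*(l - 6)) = 1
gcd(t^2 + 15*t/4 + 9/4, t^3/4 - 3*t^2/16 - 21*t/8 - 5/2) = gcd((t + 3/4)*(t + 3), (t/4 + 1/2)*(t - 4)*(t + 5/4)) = 1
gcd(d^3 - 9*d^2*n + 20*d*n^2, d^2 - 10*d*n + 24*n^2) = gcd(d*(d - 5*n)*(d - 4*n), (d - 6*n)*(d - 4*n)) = d - 4*n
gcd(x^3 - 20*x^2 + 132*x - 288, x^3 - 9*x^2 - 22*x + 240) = x^2 - 14*x + 48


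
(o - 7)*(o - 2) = o^2 - 9*o + 14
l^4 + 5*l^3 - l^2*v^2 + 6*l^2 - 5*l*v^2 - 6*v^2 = (l + 2)*(l + 3)*(l - v)*(l + v)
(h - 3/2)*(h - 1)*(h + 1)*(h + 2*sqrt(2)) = h^4 - 3*h^3/2 + 2*sqrt(2)*h^3 - 3*sqrt(2)*h^2 - h^2 - 2*sqrt(2)*h + 3*h/2 + 3*sqrt(2)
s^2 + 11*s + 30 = (s + 5)*(s + 6)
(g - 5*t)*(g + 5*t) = g^2 - 25*t^2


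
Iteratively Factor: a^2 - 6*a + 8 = (a - 2)*(a - 4)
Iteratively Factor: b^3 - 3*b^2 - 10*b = (b - 5)*(b^2 + 2*b) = (b - 5)*(b + 2)*(b)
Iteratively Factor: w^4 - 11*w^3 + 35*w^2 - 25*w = (w)*(w^3 - 11*w^2 + 35*w - 25) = w*(w - 5)*(w^2 - 6*w + 5) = w*(w - 5)*(w - 1)*(w - 5)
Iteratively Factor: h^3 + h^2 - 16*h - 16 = (h - 4)*(h^2 + 5*h + 4) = (h - 4)*(h + 1)*(h + 4)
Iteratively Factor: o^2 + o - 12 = (o + 4)*(o - 3)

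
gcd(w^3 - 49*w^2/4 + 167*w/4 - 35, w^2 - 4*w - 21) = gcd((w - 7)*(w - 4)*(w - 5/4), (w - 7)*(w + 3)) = w - 7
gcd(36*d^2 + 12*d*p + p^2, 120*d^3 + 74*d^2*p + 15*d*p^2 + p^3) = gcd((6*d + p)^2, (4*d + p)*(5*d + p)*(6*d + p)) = 6*d + p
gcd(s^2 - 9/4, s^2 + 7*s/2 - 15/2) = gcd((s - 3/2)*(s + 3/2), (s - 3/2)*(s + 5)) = s - 3/2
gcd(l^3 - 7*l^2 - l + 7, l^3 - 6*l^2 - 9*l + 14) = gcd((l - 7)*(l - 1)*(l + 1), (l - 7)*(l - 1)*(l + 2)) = l^2 - 8*l + 7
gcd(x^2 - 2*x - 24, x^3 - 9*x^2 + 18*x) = x - 6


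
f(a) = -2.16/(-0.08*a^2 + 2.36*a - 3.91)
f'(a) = -2.16*(0.16*a - 2.36)/(-0.08*a^2 + 2.36*a - 3.91)^2 = (5.0976 - 0.3456*a)/(0.08*a^2 - 2.36*a + 3.91)^2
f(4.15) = -0.48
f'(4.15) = 0.18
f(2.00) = -4.41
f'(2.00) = 18.35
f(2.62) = -1.25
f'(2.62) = 1.41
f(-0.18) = 0.50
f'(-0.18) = 0.27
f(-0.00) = 0.55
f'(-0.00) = 0.33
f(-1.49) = 0.28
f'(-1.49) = 0.10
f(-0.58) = 0.41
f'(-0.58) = 0.19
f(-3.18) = 0.18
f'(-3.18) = 0.04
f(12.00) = -0.17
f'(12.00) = 0.01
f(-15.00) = 0.04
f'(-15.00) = 0.00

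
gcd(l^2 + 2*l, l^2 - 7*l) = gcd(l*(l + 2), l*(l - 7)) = l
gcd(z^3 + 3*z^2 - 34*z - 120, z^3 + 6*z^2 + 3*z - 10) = z + 5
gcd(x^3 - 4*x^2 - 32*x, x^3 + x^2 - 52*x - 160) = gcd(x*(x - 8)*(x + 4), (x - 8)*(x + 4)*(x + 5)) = x^2 - 4*x - 32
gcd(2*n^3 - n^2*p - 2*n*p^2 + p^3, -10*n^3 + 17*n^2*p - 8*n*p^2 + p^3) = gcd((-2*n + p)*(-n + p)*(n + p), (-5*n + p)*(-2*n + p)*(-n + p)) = 2*n^2 - 3*n*p + p^2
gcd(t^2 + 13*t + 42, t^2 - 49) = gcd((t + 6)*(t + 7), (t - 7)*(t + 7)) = t + 7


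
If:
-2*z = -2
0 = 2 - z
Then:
No Solution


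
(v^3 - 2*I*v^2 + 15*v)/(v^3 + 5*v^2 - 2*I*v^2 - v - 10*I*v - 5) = v*(v^2 - 2*I*v + 15)/(v^3 + v^2*(5 - 2*I) - v*(1 + 10*I) - 5)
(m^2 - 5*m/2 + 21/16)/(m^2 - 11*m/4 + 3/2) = (m - 7/4)/(m - 2)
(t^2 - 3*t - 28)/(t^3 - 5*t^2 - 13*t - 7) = (t + 4)/(t^2 + 2*t + 1)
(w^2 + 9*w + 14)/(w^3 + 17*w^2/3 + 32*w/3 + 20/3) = 3*(w + 7)/(3*w^2 + 11*w + 10)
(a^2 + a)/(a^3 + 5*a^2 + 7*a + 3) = a/(a^2 + 4*a + 3)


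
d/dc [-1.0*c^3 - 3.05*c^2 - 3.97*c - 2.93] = -3.0*c^2 - 6.1*c - 3.97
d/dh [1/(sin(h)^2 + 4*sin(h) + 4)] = -2*cos(h)/(sin(h) + 2)^3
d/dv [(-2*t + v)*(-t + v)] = -3*t + 2*v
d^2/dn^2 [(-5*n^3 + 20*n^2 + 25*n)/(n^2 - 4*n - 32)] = 270*(-n^3 - 96*n + 128)/(n^6 - 12*n^5 - 48*n^4 + 704*n^3 + 1536*n^2 - 12288*n - 32768)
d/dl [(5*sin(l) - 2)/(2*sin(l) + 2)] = 7*cos(l)/(2*(sin(l) + 1)^2)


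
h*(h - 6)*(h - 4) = h^3 - 10*h^2 + 24*h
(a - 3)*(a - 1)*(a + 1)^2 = a^4 - 2*a^3 - 4*a^2 + 2*a + 3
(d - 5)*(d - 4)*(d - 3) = d^3 - 12*d^2 + 47*d - 60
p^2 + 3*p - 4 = (p - 1)*(p + 4)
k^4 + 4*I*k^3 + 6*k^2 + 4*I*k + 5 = (k - I)^2*(k + I)*(k + 5*I)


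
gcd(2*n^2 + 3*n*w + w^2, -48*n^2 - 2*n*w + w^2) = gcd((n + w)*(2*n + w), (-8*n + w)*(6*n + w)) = 1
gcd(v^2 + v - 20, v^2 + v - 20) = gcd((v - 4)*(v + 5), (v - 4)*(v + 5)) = v^2 + v - 20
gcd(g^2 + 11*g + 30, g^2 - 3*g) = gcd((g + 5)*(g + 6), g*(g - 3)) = 1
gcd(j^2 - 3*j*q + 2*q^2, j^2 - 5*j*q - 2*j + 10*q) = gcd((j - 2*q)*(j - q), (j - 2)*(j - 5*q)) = 1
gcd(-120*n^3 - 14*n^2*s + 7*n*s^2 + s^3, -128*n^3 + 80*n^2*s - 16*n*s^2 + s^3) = -4*n + s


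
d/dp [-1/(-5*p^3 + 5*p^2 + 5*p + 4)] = 5*(-3*p^2 + 2*p + 1)/(-5*p^3 + 5*p^2 + 5*p + 4)^2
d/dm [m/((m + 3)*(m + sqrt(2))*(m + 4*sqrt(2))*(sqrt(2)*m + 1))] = (-3*sqrt(2)*m^4 - 22*m^3 - 6*sqrt(2)*m^3 - 33*m^2 - 13*sqrt(2)*m^2 + 24)/(2*m^8 + 12*m^7 + 22*sqrt(2)*m^7 + 132*sqrt(2)*m^6 + 191*m^6 + 500*sqrt(2)*m^5 + 1038*m^5 + 2071*m^4 + 1812*sqrt(2)*m^4 + 3084*m^3 + 2926*sqrt(2)*m^3 + 1248*sqrt(2)*m^2 + 4690*m^2 + 384*m + 1872*sqrt(2)*m + 576)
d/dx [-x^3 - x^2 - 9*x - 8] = -3*x^2 - 2*x - 9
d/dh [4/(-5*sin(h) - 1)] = 20*cos(h)/(5*sin(h) + 1)^2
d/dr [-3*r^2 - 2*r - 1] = -6*r - 2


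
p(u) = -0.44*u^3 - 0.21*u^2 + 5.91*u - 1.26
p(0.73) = 2.77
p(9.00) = -285.84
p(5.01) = -32.25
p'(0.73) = 4.90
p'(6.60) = -54.36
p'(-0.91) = 5.20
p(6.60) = -97.90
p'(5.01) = -29.33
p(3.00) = 2.70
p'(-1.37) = 4.01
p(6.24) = -79.47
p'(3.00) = -7.23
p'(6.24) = -48.11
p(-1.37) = -8.62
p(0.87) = 3.43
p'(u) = -1.32*u^2 - 0.42*u + 5.91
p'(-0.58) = 5.71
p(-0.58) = -4.67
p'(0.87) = 4.55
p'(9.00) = -104.79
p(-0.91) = -6.48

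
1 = 1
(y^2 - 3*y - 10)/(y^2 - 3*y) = (y^2 - 3*y - 10)/(y*(y - 3))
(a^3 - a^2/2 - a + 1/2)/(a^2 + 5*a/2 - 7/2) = (2*a^2 + a - 1)/(2*a + 7)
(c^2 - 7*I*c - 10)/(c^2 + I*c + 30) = (c - 2*I)/(c + 6*I)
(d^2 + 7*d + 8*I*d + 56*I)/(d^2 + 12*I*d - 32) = (d + 7)/(d + 4*I)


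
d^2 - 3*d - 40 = (d - 8)*(d + 5)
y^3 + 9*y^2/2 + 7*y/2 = y*(y + 1)*(y + 7/2)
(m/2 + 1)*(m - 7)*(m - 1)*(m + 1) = m^4/2 - 5*m^3/2 - 15*m^2/2 + 5*m/2 + 7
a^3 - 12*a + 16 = (a - 2)^2*(a + 4)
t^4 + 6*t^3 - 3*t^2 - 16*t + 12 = (t - 1)^2*(t + 2)*(t + 6)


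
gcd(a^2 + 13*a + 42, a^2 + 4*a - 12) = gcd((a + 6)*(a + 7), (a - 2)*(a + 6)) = a + 6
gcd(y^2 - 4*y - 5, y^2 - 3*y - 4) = y + 1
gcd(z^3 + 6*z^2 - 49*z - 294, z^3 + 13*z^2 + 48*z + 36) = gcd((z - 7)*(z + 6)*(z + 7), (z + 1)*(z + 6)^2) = z + 6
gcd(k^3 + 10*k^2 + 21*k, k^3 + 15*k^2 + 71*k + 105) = k^2 + 10*k + 21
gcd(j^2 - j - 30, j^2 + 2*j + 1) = 1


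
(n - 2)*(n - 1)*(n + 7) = n^3 + 4*n^2 - 19*n + 14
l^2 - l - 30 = (l - 6)*(l + 5)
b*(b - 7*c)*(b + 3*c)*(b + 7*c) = b^4 + 3*b^3*c - 49*b^2*c^2 - 147*b*c^3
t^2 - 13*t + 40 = (t - 8)*(t - 5)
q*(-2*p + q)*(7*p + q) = -14*p^2*q + 5*p*q^2 + q^3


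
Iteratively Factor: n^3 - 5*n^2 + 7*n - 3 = (n - 1)*(n^2 - 4*n + 3) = (n - 1)^2*(n - 3)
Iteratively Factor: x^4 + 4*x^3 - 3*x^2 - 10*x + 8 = (x - 1)*(x^3 + 5*x^2 + 2*x - 8) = (x - 1)*(x + 4)*(x^2 + x - 2) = (x - 1)^2*(x + 4)*(x + 2)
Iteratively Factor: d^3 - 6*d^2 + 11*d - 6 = (d - 3)*(d^2 - 3*d + 2) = (d - 3)*(d - 2)*(d - 1)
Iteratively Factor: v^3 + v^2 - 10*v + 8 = (v - 2)*(v^2 + 3*v - 4) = (v - 2)*(v - 1)*(v + 4)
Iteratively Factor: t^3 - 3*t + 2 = (t + 2)*(t^2 - 2*t + 1) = (t - 1)*(t + 2)*(t - 1)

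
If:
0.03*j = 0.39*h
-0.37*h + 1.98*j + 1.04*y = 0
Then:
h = -0.0409932991722507*y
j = -0.532912889239259*y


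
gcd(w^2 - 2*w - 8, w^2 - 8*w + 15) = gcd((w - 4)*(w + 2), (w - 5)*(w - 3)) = 1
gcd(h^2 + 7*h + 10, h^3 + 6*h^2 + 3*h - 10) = h^2 + 7*h + 10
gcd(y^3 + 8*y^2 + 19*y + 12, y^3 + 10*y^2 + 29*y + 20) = y^2 + 5*y + 4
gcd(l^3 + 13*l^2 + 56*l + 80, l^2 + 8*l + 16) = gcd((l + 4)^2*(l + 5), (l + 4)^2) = l^2 + 8*l + 16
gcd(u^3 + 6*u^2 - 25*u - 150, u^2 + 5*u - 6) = u + 6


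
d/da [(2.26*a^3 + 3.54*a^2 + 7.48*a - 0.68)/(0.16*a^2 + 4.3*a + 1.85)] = (0.3616*a^4 + 19.436*a^3 + 26.5682*a^2 + 13.3156*a + 16.762)/(0.0256*a^4 + 1.376*a^3 + 19.082*a^2 + 15.91*a + 3.4225)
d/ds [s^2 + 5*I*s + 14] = 2*s + 5*I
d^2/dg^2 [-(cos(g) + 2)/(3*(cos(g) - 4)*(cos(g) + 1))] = ((1 - cos(2*g))^2/4 + 79*cos(g)/2 - 2*cos(2*g) + 5*cos(3*g)/2 - 31)/(3*(cos(g) - 4)^3*(cos(g) + 1)^2)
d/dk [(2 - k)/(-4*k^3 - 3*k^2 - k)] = (-8*k^3 + 21*k^2 + 12*k + 2)/(k^2*(16*k^4 + 24*k^3 + 17*k^2 + 6*k + 1))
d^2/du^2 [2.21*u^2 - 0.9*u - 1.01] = 4.42000000000000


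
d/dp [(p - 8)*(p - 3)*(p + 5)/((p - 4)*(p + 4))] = (p^4 - 17*p^2 - 48*p + 496)/(p^4 - 32*p^2 + 256)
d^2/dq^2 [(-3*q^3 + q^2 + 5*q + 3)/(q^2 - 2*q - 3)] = 4*q*(-7*q^2 - 18*q - 27)/(q^6 - 6*q^5 + 3*q^4 + 28*q^3 - 9*q^2 - 54*q - 27)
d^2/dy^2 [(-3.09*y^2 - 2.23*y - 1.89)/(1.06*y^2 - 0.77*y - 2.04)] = (-3.5527136788005e-15*y^4 - 10.055372*y^3 - 52.83252*y^2 - 19.677204*y - 29.127954)/(1.191016*y^6 - 2.595516*y^5 - 4.99101*y^4 + 9.533755*y^3 + 9.60534*y^2 - 9.613296*y - 8.489664)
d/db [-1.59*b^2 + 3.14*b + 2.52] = 3.14 - 3.18*b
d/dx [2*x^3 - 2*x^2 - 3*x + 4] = 6*x^2 - 4*x - 3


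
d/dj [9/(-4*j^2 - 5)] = 72*j/(4*j^2 + 5)^2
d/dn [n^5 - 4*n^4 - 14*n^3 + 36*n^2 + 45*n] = 5*n^4 - 16*n^3 - 42*n^2 + 72*n + 45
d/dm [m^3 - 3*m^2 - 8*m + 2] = 3*m^2 - 6*m - 8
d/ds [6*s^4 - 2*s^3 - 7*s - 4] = 24*s^3 - 6*s^2 - 7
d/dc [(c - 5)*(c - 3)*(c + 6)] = 3*c^2 - 4*c - 33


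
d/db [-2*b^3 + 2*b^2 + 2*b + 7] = -6*b^2 + 4*b + 2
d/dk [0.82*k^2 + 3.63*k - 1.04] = 1.64*k + 3.63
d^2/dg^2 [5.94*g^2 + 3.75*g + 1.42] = 11.8800000000000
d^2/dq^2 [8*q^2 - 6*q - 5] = 16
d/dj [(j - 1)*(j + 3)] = 2*j + 2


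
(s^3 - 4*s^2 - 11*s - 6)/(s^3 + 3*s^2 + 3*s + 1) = (s - 6)/(s + 1)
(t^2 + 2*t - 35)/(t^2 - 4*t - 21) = (-t^2 - 2*t + 35)/(-t^2 + 4*t + 21)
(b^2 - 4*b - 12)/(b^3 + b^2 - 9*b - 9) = (b^2 - 4*b - 12)/(b^3 + b^2 - 9*b - 9)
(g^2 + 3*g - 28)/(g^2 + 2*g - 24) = (g + 7)/(g + 6)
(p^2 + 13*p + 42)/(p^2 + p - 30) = (p + 7)/(p - 5)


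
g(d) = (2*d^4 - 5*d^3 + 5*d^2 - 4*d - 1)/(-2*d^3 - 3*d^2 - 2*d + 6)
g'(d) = (6*d^2 + 6*d + 2)*(2*d^4 - 5*d^3 + 5*d^2 - 4*d - 1)/(-2*d^3 - 3*d^2 - 2*d + 6)^2 + (8*d^3 - 15*d^2 + 10*d - 4)/(-2*d^3 - 3*d^2 - 2*d + 6) = (-4*d^6 - 12*d^5 + 13*d^4 + 52*d^3 - 118*d^2 + 54*d - 26)/(4*d^6 + 12*d^5 + 17*d^4 - 12*d^3 - 32*d^2 - 24*d + 36)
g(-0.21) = 0.02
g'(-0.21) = -1.08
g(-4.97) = 10.55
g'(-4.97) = -0.73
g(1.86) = -0.03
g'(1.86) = -0.63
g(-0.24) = 0.05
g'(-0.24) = -1.16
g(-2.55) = 8.45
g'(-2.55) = -1.71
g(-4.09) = 9.92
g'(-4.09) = -0.70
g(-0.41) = 0.29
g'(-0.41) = -1.71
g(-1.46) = 4.59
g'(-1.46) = -5.46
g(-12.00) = 16.66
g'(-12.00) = -0.94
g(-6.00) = 11.33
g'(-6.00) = -0.79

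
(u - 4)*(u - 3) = u^2 - 7*u + 12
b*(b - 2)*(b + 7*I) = b^3 - 2*b^2 + 7*I*b^2 - 14*I*b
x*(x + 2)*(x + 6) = x^3 + 8*x^2 + 12*x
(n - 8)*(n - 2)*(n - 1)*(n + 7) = n^4 - 4*n^3 - 51*n^2 + 166*n - 112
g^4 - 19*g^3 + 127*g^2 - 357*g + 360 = (g - 8)*(g - 5)*(g - 3)^2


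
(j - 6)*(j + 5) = j^2 - j - 30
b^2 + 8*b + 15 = (b + 3)*(b + 5)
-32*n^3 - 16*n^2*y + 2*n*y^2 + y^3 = (-4*n + y)*(2*n + y)*(4*n + y)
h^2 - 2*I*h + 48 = (h - 8*I)*(h + 6*I)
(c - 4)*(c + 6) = c^2 + 2*c - 24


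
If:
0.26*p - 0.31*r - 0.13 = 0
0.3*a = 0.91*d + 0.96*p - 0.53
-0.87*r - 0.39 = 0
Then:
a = 3.03333333333333*d - 1.87701149425287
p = -0.03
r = -0.45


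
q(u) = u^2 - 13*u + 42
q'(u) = 2*u - 13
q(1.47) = 25.05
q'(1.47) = -10.06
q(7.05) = 0.05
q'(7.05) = 1.10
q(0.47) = 36.11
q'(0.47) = -12.06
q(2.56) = 15.27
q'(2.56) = -7.88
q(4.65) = 3.17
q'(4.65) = -3.70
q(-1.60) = 65.36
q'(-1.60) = -16.20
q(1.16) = 28.27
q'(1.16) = -10.68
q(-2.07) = 73.19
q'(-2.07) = -17.14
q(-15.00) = 462.00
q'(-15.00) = -43.00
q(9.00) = 6.00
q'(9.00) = 5.00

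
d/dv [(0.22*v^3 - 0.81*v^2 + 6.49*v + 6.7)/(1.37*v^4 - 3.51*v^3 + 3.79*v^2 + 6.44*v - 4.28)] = (-0.3014*v^6 + 2.2194*v^5 - 28.6832*v^4 + 11.6774*v^3 + 37.9127*v^2 - 43.8524*v - 70.9252)/(1.8769*v^8 - 9.6174*v^7 + 22.7047*v^6 - 8.9602*v^5 - 42.5719*v^4 + 78.8608*v^3 + 9.03120000000001*v^2 - 55.1264*v + 18.3184)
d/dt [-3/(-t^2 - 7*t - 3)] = 3*(-2*t - 7)/(t^2 + 7*t + 3)^2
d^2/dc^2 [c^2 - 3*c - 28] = 2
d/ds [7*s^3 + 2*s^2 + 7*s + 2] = 21*s^2 + 4*s + 7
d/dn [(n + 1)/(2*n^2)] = (-n - 2)/(2*n^3)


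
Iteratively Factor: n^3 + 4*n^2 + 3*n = (n + 1)*(n^2 + 3*n) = (n + 1)*(n + 3)*(n)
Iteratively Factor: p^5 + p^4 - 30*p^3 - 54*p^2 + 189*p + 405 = (p + 3)*(p^4 - 2*p^3 - 24*p^2 + 18*p + 135) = (p - 3)*(p + 3)*(p^3 + p^2 - 21*p - 45) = (p - 3)*(p + 3)^2*(p^2 - 2*p - 15) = (p - 5)*(p - 3)*(p + 3)^2*(p + 3)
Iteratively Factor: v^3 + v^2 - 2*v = (v - 1)*(v^2 + 2*v) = (v - 1)*(v + 2)*(v)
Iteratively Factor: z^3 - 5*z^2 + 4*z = (z - 4)*(z^2 - z) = z*(z - 4)*(z - 1)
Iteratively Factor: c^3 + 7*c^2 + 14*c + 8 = (c + 2)*(c^2 + 5*c + 4) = (c + 1)*(c + 2)*(c + 4)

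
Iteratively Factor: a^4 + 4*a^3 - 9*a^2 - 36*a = (a + 3)*(a^3 + a^2 - 12*a) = (a - 3)*(a + 3)*(a^2 + 4*a) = a*(a - 3)*(a + 3)*(a + 4)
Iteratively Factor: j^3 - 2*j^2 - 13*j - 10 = (j - 5)*(j^2 + 3*j + 2) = (j - 5)*(j + 1)*(j + 2)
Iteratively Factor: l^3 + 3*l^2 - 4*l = (l)*(l^2 + 3*l - 4) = l*(l - 1)*(l + 4)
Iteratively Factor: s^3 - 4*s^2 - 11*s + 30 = (s - 2)*(s^2 - 2*s - 15) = (s - 2)*(s + 3)*(s - 5)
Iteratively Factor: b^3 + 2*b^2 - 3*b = (b + 3)*(b^2 - b) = (b - 1)*(b + 3)*(b)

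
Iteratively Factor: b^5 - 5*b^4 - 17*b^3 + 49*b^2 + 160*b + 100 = (b - 5)*(b^4 - 17*b^2 - 36*b - 20) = (b - 5)^2*(b^3 + 5*b^2 + 8*b + 4) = (b - 5)^2*(b + 2)*(b^2 + 3*b + 2) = (b - 5)^2*(b + 2)^2*(b + 1)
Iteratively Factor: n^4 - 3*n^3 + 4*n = (n - 2)*(n^3 - n^2 - 2*n) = (n - 2)^2*(n^2 + n) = (n - 2)^2*(n + 1)*(n)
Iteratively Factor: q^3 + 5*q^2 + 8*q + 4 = (q + 1)*(q^2 + 4*q + 4) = (q + 1)*(q + 2)*(q + 2)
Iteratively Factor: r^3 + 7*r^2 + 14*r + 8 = (r + 4)*(r^2 + 3*r + 2) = (r + 1)*(r + 4)*(r + 2)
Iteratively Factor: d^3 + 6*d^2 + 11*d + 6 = (d + 1)*(d^2 + 5*d + 6) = (d + 1)*(d + 3)*(d + 2)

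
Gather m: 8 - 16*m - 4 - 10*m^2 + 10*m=-10*m^2 - 6*m + 4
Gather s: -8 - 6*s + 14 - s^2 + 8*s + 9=-s^2 + 2*s + 15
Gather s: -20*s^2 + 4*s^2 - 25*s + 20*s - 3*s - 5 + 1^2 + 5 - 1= -16*s^2 - 8*s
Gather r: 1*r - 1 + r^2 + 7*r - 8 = r^2 + 8*r - 9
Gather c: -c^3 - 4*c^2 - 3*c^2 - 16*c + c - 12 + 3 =-c^3 - 7*c^2 - 15*c - 9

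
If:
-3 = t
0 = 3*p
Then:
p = 0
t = -3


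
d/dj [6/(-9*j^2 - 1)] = 108*j/(9*j^2 + 1)^2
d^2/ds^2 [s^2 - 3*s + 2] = 2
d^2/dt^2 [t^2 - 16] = 2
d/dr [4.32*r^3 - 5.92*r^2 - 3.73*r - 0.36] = 12.96*r^2 - 11.84*r - 3.73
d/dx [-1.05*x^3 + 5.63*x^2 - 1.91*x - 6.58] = -3.15*x^2 + 11.26*x - 1.91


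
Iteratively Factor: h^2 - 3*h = (h)*(h - 3)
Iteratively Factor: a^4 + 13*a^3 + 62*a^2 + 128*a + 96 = (a + 2)*(a^3 + 11*a^2 + 40*a + 48) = (a + 2)*(a + 3)*(a^2 + 8*a + 16) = (a + 2)*(a + 3)*(a + 4)*(a + 4)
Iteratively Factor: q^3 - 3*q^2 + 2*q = (q - 2)*(q^2 - q) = q*(q - 2)*(q - 1)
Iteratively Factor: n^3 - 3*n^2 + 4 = (n - 2)*(n^2 - n - 2) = (n - 2)^2*(n + 1)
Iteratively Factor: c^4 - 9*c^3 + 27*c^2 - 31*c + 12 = (c - 3)*(c^3 - 6*c^2 + 9*c - 4) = (c - 3)*(c - 1)*(c^2 - 5*c + 4) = (c - 4)*(c - 3)*(c - 1)*(c - 1)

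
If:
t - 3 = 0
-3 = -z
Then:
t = 3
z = 3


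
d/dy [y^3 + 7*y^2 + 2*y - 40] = 3*y^2 + 14*y + 2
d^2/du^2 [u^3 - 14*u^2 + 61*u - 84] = 6*u - 28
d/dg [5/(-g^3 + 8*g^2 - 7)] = 5*g*(3*g - 16)/(g^3 - 8*g^2 + 7)^2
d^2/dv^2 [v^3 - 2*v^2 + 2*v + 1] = 6*v - 4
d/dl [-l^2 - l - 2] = -2*l - 1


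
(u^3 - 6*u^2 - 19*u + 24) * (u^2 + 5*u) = u^5 - u^4 - 49*u^3 - 71*u^2 + 120*u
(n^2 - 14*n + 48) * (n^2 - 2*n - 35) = n^4 - 16*n^3 + 41*n^2 + 394*n - 1680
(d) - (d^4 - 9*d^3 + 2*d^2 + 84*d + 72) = -d^4 + 9*d^3 - 2*d^2 - 83*d - 72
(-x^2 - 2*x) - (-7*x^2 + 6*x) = 6*x^2 - 8*x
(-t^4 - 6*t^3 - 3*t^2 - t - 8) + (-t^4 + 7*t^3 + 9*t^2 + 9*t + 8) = -2*t^4 + t^3 + 6*t^2 + 8*t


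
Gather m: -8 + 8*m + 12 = 8*m + 4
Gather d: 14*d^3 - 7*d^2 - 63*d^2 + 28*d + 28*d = 14*d^3 - 70*d^2 + 56*d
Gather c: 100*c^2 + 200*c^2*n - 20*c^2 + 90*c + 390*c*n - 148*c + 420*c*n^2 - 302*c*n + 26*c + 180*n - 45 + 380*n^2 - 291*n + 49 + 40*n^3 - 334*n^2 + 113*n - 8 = c^2*(200*n + 80) + c*(420*n^2 + 88*n - 32) + 40*n^3 + 46*n^2 + 2*n - 4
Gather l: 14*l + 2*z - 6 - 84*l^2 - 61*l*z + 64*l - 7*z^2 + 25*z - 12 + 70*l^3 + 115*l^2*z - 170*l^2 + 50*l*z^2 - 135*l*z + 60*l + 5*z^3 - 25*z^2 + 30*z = 70*l^3 + l^2*(115*z - 254) + l*(50*z^2 - 196*z + 138) + 5*z^3 - 32*z^2 + 57*z - 18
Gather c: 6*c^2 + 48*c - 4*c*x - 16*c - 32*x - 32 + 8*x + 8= 6*c^2 + c*(32 - 4*x) - 24*x - 24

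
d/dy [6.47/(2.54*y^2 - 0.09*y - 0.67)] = (0.5823 - 32.8676*y)/(-2.54*y^2 + 0.09*y + 0.67)^2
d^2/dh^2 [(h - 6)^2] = 2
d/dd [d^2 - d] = 2*d - 1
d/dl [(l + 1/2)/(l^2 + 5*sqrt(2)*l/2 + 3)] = (4*l^2 + 10*sqrt(2)*l - (2*l + 1)*(4*l + 5*sqrt(2)) + 12)/(2*l^2 + 5*sqrt(2)*l + 6)^2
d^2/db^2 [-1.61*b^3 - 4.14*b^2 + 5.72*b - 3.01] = -9.66*b - 8.28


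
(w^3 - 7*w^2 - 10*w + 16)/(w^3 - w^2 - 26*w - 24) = (-w^3 + 7*w^2 + 10*w - 16)/(-w^3 + w^2 + 26*w + 24)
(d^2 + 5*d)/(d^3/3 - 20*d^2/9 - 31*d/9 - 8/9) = 9*d*(d + 5)/(3*d^3 - 20*d^2 - 31*d - 8)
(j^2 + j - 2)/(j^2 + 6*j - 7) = (j + 2)/(j + 7)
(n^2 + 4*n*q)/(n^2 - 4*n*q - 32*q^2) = n/(n - 8*q)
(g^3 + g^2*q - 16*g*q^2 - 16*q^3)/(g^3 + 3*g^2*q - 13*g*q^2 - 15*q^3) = (-g^2 + 16*q^2)/(-g^2 - 2*g*q + 15*q^2)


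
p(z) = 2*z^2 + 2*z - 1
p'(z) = 4*z + 2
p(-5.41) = 46.72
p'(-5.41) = -19.64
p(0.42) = 0.19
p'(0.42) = 3.68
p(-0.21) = -1.33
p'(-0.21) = 1.16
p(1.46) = 6.18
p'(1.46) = 7.84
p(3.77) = 34.97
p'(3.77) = 17.08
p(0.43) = 0.23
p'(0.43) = 3.72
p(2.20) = 13.08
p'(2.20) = 10.80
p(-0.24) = -1.36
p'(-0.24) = 1.04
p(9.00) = 179.00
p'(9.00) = 38.00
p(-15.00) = 419.00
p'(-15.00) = -58.00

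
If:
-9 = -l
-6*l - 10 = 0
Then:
No Solution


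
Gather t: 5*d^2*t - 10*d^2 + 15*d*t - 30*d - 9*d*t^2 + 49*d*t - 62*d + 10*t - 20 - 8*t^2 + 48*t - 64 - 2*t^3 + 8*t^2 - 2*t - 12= -10*d^2 - 9*d*t^2 - 92*d - 2*t^3 + t*(5*d^2 + 64*d + 56) - 96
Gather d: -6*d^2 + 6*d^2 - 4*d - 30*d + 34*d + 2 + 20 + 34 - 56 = 0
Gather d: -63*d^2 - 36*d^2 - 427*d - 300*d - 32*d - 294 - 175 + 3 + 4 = -99*d^2 - 759*d - 462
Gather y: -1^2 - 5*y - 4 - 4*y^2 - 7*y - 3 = -4*y^2 - 12*y - 8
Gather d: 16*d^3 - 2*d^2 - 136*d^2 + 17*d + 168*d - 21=16*d^3 - 138*d^2 + 185*d - 21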